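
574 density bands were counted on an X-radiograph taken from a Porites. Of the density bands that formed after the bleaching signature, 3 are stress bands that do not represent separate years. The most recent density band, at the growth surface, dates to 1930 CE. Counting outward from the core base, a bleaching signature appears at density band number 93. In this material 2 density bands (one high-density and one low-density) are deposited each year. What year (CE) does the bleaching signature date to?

The bleaching signature sits at density band 93 from the core base, so 574 − 93 = 481 density bands formed after it.
Removing the 3 false density bands leaves 481 − 3 = 478 true density bands beyond the bleaching signature.
With 2 density bands per year, 478 / 2 = 239 years.
Counting back 239 years from 1930 CE places the bleaching signature in 1930 − 239 = 1691 CE.

1691 CE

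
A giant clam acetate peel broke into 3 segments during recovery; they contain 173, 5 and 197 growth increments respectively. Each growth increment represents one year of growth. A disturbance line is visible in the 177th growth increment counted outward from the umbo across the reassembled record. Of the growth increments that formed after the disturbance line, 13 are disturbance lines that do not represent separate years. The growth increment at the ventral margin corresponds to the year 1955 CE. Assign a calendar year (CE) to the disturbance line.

Total growth increments = 173 + 5 + 197 = 375.
The disturbance line sits at growth increment 177 from the umbo, so 375 − 177 = 198 growth increments formed after it.
Removing the 13 false growth increments leaves 198 − 13 = 185 true growth increments beyond the disturbance line.
The growth increment at the ventral margin is 1955 CE, so the disturbance line dates to 1955 − 185 = 1770 CE.

1770 CE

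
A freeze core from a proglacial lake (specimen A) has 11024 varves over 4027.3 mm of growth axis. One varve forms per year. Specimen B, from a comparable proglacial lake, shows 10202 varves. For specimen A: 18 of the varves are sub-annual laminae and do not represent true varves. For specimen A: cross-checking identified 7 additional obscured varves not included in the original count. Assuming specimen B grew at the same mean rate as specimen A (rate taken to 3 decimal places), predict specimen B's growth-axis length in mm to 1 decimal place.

3733.9 mm

Specimen A: correcting the raw count gives 11024 − 18 + 7 = 11013 true varves.
A: Extension rate ≈ 4027.3 / 11013 = 0.366 mm/year.
B's length ≈ 0.366 × 10202 = 3733.9 mm.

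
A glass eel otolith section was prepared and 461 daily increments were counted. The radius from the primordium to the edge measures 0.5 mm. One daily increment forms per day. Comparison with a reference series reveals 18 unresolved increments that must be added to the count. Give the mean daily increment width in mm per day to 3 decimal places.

After corrections the count is 461 + 18 = 479 daily increments.
0.5 mm over 479 days gives 0.5 / 479 ≈ 0.001 mm per day.

0.001 mm per day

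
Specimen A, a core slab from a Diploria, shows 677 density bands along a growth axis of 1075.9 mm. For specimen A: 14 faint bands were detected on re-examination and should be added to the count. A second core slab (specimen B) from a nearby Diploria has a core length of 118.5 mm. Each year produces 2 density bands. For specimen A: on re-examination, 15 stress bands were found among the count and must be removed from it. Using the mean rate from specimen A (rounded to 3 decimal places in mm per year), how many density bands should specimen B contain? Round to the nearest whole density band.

74 density bands

Specimen A: correcting the raw count gives 677 − 15 + 14 = 676 true density bands.
Specimen A: 676 density bands at 2 per year is 676 / 2 = 338 years.
A: 1075.9 mm over 338 years gives 1075.9 / 338 ≈ 3.183 mm/yr.
Specimen B: 118.5 mm / 3.183 mm per year = 37.23 years; at 2 density bands per year that is 37.23 × 2 ≈ 74 density bands.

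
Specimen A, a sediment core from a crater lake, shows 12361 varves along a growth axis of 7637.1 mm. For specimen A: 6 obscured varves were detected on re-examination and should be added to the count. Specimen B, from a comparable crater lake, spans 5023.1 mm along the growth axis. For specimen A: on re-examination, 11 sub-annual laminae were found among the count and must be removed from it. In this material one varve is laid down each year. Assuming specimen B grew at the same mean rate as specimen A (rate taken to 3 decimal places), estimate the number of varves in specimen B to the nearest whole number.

Specimen A: true varve count = 12361 − 11 + 6 = 12356.
A: Mean rate = 7637.1 mm / 12356 years ≈ 0.618 mm/yr.
B spans 5023.1 / 0.618 = 8127.99 years ≈ 8128 varves.

8128 varves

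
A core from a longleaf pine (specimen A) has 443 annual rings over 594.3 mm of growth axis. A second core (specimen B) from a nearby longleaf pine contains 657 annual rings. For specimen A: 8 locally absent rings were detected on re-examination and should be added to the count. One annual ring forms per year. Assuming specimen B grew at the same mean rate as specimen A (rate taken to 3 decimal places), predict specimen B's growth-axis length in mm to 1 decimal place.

865.9 mm

Specimen A: true annual ring count = 443 + 8 = 451.
A: Mean rate = 594.3 mm / 451 years ≈ 1.318 mm/yr.
For B, 1.318 mm/year × 657 years = 865.9 mm.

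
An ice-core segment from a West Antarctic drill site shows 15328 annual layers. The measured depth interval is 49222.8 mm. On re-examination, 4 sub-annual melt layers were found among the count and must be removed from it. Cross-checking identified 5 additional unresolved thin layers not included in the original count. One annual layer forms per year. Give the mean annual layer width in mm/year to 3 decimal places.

True annual layer count = 15328 − 4 + 5 = 15329.
Mean rate = 49222.8 mm / 15329 years ≈ 3.211 mm/year.

3.211 mm/year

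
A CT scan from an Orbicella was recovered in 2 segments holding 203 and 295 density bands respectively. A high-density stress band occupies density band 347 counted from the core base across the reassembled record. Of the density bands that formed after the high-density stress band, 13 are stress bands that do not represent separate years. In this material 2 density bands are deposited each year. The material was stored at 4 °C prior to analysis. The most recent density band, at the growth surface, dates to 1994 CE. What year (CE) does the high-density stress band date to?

Total density bands = 203 + 295 = 498.
498 − 347 = 151 density bands lie beyond the high-density stress band toward the growth surface.
Excluding 13 false density bands: 151 − 13 = 138.
138 density bands at 2 per year is 138 / 2 = 69 years.
Counting back 69 years from 1994 CE places the high-density stress band in 1994 − 69 = 1925 CE.

1925 CE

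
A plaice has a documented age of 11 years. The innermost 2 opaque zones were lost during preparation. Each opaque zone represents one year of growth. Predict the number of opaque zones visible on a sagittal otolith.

9 opaque zones

Expected opaque zones over 11 years: 11.
11 − 2 missed = 9 opaque zones expected in the prepared section.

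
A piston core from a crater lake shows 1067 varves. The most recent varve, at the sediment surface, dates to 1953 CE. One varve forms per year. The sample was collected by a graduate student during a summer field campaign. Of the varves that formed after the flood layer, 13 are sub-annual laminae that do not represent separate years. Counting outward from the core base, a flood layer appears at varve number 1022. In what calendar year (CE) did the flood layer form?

1921 CE

Between varve 1022 and the sediment surface there are 1067 − 1022 = 45 varves.
Removing the 13 false varves leaves 45 − 13 = 32 true varves beyond the flood layer.
Counting back 32 years from 1953 CE places the flood layer in 1953 − 32 = 1921 CE.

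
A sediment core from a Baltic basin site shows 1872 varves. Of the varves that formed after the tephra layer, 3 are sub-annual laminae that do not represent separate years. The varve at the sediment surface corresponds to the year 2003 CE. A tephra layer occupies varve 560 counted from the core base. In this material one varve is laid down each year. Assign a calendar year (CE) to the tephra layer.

The tephra layer sits at varve 560 from the core base, so 1872 − 560 = 1312 varves formed after it.
Removing the 3 false varves leaves 1312 − 3 = 1309 true varves beyond the tephra layer.
Counting back 1309 years from 2003 CE places the tephra layer in 2003 − 1309 = 694 CE.

694 CE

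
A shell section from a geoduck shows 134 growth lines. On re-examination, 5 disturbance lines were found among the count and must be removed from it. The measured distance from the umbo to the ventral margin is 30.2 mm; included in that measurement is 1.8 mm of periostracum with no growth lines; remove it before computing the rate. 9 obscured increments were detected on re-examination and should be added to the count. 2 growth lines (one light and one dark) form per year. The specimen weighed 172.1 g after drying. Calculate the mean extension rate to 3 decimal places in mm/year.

After corrections the count is 134 − 5 + 9 = 138 growth lines.
With 2 growth lines per year, 138 / 2 = 69 years.
Net length = 30.2 − 1.8 = 28.4 mm.
Extension rate ≈ 28.4 / 69 = 0.412 mm/year.

0.412 mm/year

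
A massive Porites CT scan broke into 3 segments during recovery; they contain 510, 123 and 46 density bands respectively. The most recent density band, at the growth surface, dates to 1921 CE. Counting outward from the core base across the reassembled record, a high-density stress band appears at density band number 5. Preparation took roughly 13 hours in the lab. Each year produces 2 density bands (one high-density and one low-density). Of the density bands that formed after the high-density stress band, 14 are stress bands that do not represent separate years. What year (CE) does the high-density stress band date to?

1591 CE

Total density bands = 510 + 123 + 46 = 679.
679 − 5 = 674 density bands lie beyond the high-density stress band toward the growth surface.
Excluding 14 false density bands: 674 − 14 = 660.
660 density bands at 2 per year is 660 / 2 = 330 years.
1921 − 330 = 1591 CE.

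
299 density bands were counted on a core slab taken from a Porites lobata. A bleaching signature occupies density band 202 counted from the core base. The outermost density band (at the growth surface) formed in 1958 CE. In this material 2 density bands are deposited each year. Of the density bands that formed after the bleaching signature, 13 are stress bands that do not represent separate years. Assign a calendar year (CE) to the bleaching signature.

299 − 202 = 97 density bands lie beyond the bleaching signature toward the growth surface.
97 − 13 false = 84 true density bands after the bleaching signature.
With 2 density bands per year, 84 / 2 = 42 years.
The density band at the growth surface is 1958 CE, so the bleaching signature dates to 1958 − 42 = 1916 CE.

1916 CE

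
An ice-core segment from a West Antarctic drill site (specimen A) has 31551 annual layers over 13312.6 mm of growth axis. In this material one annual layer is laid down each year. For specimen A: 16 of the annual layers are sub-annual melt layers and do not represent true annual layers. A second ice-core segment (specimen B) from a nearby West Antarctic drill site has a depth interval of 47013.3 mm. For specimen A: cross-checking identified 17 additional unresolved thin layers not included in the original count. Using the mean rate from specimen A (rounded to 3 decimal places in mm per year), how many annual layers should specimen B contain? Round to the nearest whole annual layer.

Specimen A: true annual layer count = 31551 − 16 + 17 = 31552.
A: Mean rate = 13312.6 mm / 31552 years ≈ 0.422 mm/yr.
Specimen B: 47013.3 mm / 0.422 mm per year = 111405.92 years ≈ 111406 annual layers.

111406 annual layers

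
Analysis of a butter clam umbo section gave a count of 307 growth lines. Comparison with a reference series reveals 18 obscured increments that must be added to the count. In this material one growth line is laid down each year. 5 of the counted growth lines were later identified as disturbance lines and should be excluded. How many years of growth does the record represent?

320 years

After corrections the count is 307 − 5 + 18 = 320 growth lines.
With a one-to-one growth line periodicity this is 320 years.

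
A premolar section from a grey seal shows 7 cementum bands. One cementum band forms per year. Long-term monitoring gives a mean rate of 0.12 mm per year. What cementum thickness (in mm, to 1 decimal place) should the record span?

7 years of growth are recorded.
Length ≈ 0.12 × 7 = 0.8 mm.

0.8 mm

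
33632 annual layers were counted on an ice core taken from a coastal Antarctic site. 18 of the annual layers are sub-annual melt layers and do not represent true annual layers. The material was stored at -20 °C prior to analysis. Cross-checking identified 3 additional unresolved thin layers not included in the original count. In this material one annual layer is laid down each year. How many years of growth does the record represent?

Correcting the raw count gives 33632 − 18 + 3 = 33617 true annual layers.
With a one-to-one annual layer periodicity this is 33617 years.

33617 yr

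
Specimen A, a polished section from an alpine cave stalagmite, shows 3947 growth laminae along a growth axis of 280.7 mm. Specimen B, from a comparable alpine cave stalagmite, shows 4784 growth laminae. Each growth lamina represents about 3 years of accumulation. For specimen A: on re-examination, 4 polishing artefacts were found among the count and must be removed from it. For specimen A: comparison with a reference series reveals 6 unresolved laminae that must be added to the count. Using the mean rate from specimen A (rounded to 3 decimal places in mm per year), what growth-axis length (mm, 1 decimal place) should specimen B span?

Specimen A: correcting the raw count gives 3947 − 4 + 6 = 3949 true growth laminae.
Specimen A: at 3 years per growth lamina, 3949 × 3 = 11847 years.
A: Extension rate ≈ 280.7 / 11847 = 0.024 mm/yr.
Specimen B: multiplying by 3 years per growth lamina: 4784 × 3 = 14352 years. For B, 0.024 mm/year × 14352 years = 344.4 mm.

344.4 mm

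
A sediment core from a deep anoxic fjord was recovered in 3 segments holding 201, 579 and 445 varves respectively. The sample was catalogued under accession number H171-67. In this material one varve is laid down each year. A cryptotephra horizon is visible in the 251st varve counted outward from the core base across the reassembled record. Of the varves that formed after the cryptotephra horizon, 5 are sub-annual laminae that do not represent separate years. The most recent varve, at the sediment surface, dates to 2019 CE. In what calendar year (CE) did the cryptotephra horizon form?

1050 CE

Total varves = 201 + 579 + 445 = 1225.
The cryptotephra horizon sits at varve 251 from the core base, so 1225 − 251 = 974 varves formed after it.
Removing the 5 false varves leaves 974 − 5 = 969 true varves beyond the cryptotephra horizon.
Counting back 969 years from 2019 CE places the cryptotephra horizon in 2019 − 969 = 1050 CE.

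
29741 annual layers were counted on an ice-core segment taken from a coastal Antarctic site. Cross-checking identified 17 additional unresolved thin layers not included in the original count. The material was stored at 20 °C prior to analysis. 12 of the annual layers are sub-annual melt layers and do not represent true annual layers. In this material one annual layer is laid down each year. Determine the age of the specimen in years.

After corrections the count is 29741 − 12 + 17 = 29746 annual layers.
One annual layer per year makes the duration 29746 years.

29746 years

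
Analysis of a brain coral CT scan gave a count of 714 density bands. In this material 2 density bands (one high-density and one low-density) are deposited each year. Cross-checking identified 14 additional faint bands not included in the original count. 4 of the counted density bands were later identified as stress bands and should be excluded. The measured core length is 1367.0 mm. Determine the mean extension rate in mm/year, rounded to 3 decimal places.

3.776 mm/year

Adjusted count: 714 − 4 + 14 = 724 density bands.
With 2 density bands per year, 724 / 2 = 362 years.
Extension rate ≈ 1367.0 / 362 = 3.776 mm/year.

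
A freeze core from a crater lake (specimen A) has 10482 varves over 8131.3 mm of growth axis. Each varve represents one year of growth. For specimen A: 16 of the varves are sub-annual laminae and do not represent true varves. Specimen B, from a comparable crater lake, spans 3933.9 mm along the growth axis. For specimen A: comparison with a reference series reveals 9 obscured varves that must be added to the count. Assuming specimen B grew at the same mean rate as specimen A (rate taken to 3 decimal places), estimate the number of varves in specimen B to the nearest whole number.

Specimen A: correcting the raw count gives 10482 − 16 + 9 = 10475 true varves.
A: Mean rate = 8131.3 mm / 10475 years ≈ 0.776 mm per year.
For B, 3933.9 / 0.776 = 5069.46 years ≈ 5069 varves.

5069 varves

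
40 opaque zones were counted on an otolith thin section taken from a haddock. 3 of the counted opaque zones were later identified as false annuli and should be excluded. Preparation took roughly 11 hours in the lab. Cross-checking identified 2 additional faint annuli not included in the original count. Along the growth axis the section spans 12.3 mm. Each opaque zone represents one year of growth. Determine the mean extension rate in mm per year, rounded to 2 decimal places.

0.32 mm per year

After corrections the count is 40 − 3 + 2 = 39 opaque zones.
Mean rate = 12.3 mm / 39 years ≈ 0.32 mm per year.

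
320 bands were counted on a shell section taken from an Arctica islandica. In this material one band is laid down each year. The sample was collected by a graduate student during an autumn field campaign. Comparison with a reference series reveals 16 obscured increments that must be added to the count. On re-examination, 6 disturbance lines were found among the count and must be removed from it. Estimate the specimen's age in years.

330 years

Correcting the raw count gives 320 − 6 + 16 = 330 true bands.
One band per year makes the duration 330 years.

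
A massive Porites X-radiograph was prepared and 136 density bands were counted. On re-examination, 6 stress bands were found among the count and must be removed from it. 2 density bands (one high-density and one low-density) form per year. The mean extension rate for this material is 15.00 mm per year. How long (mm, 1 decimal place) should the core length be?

After corrections the count is 136 − 6 = 130 density bands.
130 density bands at 2 per year is 130 / 2 = 65 years.
Predicted length = 15.00 mm/year × 65 years = 975.0 mm.

975.0 mm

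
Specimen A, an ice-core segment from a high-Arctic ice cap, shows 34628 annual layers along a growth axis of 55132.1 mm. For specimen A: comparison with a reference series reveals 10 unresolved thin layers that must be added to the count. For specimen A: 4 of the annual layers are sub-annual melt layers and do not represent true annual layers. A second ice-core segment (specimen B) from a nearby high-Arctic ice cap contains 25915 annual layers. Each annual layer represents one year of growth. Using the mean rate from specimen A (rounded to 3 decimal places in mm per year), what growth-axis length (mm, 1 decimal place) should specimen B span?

41256.7 mm

Specimen A: correcting the raw count gives 34628 − 4 + 10 = 34634 true annual layers.
A: 55132.1 mm over 34634 years gives 55132.1 / 34634 ≈ 1.592 mm per year.
For B, 1.592 mm/year × 25915 years = 41256.7 mm.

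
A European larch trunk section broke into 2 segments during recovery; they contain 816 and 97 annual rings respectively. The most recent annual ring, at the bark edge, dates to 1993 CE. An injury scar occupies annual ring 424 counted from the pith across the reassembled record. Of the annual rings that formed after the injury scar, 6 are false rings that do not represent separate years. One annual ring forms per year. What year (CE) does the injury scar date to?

Total annual rings = 816 + 97 = 913.
Between annual ring 424 and the bark edge there are 913 − 424 = 489 annual rings.
Removing the 6 false annual rings leaves 489 − 6 = 483 true annual rings beyond the injury scar.
Counting back 483 years from 1993 CE places the injury scar in 1993 − 483 = 1510 CE.

1510 CE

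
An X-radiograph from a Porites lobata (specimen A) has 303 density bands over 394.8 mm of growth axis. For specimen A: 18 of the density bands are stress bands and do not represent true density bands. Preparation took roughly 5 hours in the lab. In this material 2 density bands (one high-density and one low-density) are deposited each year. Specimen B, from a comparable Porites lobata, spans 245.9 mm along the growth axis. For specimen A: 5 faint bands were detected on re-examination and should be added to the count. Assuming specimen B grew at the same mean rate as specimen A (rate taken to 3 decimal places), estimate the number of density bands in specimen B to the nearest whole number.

Specimen A: true density band count = 303 − 18 + 5 = 290.
Specimen A: with 2 density bands per year, 290 / 2 = 145 years.
A: Extension rate ≈ 394.8 / 145 = 2.723 mm/yr.
For B, 245.9 / 2.723 = 90.30 years; at 2 density bands per year that is 90.30 × 2 ≈ 181 density bands.

181 density bands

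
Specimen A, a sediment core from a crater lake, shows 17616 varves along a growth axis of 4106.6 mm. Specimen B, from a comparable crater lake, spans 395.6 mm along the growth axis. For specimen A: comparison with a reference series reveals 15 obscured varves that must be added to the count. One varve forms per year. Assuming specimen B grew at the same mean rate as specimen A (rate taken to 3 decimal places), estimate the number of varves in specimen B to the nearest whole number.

Specimen A: true varve count = 17616 + 15 = 17631.
A: Extension rate ≈ 4106.6 / 17631 = 0.233 mm per year.
For B, 395.6 / 0.233 = 1697.85 years ≈ 1698 varves.

1698 varves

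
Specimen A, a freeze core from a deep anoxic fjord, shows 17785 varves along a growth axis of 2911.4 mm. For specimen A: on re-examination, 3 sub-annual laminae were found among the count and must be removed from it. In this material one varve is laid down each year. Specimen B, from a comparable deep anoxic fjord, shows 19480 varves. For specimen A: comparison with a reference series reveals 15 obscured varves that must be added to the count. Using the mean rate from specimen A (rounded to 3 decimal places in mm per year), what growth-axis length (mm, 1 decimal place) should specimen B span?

3194.7 mm

Specimen A: adjusted count: 17785 − 3 + 15 = 17797 varves.
A: 2911.4 mm over 17797 years gives 2911.4 / 17797 ≈ 0.164 mm/yr.
For B, 0.164 mm/year × 19480 years = 3194.7 mm.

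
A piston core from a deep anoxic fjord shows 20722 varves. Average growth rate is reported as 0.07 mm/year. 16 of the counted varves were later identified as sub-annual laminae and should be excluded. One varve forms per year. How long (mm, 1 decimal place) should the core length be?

1449.4 mm

Correcting the raw count gives 20722 − 16 = 20706 true varves.
Length ≈ 0.07 × 20706 = 1449.4 mm.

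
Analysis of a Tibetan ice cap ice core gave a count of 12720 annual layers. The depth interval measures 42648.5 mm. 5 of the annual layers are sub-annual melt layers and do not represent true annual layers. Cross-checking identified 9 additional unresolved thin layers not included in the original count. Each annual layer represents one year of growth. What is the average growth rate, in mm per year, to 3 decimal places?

Correcting the raw count gives 12720 − 5 + 9 = 12724 true annual layers.
Mean rate = 42648.5 mm / 12724 years ≈ 3.352 mm per year.

3.352 mm per year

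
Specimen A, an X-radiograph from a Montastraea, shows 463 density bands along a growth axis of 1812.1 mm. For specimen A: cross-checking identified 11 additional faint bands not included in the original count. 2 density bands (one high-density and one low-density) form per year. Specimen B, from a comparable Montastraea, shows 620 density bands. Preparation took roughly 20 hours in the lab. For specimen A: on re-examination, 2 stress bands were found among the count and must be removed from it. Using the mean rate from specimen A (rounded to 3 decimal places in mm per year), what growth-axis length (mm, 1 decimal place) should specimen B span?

Specimen A: true density band count = 463 − 2 + 11 = 472.
Specimen A: dividing by 2 density bands per year: 472 / 2 = 236 years.
A: Mean rate = 1812.1 mm / 236 years ≈ 7.678 mm/yr.
Specimen B: 620 density bands at 2 per year is 620 / 2 = 310 years. B's length ≈ 7.678 × 310 = 2380.2 mm.

2380.2 mm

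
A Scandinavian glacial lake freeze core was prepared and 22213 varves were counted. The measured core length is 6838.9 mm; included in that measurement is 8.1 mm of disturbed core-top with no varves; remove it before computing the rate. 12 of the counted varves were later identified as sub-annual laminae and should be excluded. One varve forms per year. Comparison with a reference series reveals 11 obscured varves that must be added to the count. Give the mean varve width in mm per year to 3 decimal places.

0.308 mm per year

Adjusted count: 22213 − 12 + 11 = 22212 varves.
Net length = 6838.9 − 8.1 = 6830.8 mm.
Extension rate ≈ 6830.8 / 22212 = 0.308 mm per year.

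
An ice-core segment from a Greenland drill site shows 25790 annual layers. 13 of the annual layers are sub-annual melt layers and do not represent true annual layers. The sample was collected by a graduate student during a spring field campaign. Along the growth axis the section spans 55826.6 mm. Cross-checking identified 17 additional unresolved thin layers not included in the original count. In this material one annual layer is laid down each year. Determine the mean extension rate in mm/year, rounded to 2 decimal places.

After corrections the count is 25790 − 13 + 17 = 25794 annual layers.
Mean rate = 55826.6 mm / 25794 years ≈ 2.16 mm/year.

2.16 mm/year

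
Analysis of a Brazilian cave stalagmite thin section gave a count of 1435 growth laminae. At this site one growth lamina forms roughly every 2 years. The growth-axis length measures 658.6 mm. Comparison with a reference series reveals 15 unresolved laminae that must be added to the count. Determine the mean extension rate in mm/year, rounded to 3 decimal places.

0.227 mm/year

True growth lamina count = 1435 + 15 = 1450.
1450 growth laminae at 2 years each span 1450 × 2 = 2900 years.
Mean rate = 658.6 mm / 2900 years ≈ 0.227 mm/year.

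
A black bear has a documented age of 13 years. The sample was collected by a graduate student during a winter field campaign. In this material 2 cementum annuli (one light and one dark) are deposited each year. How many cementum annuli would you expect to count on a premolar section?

With 2 cementum annuli per year, 13 years would produce 13 × 2 = 26 cementum annuli.
So 26 cementum annuli should be present.

26 cementum annuli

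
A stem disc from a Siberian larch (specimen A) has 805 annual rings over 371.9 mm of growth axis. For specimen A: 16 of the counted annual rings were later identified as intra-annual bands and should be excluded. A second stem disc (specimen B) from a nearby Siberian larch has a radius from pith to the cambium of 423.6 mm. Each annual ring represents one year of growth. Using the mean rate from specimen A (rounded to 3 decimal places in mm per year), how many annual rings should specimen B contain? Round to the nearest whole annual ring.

Specimen A: adjusted count: 805 − 16 = 789 annual rings.
A: Extension rate ≈ 371.9 / 789 = 0.471 mm/year.
B spans 423.6 / 0.471 = 899.36 years ≈ 899 annual rings.

899 annual rings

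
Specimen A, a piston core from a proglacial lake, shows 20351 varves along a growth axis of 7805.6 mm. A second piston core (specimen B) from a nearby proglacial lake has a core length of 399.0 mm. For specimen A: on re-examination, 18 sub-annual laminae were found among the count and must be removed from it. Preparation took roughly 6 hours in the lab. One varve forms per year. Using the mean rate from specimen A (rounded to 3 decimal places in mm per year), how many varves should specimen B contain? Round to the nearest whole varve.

Specimen A: after corrections the count is 20351 − 18 = 20333 varves.
A: Mean rate = 7805.6 mm / 20333 years ≈ 0.384 mm per year.
B spans 399.0 / 0.384 = 1039.06 years ≈ 1039 varves.

1039 varves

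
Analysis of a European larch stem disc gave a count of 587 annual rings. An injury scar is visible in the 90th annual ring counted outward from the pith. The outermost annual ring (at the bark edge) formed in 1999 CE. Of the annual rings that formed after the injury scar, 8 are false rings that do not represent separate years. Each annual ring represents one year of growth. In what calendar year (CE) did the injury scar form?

1510 CE

The injury scar sits at annual ring 90 from the pith, so 587 − 90 = 497 annual rings formed after it.
Excluding 8 false annual rings: 497 − 8 = 489.
1999 − 489 = 1510 CE.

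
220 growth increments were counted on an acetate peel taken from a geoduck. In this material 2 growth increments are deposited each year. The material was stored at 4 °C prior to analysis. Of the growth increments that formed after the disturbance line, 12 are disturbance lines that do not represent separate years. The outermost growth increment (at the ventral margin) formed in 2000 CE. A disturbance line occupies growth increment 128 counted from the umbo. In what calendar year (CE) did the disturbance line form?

1960 CE

The disturbance line sits at growth increment 128 from the umbo, so 220 − 128 = 92 growth increments formed after it.
Removing the 12 false growth increments leaves 92 − 12 = 80 true growth increments beyond the disturbance line.
Dividing by 2 growth increments per year: 80 / 2 = 40 years.
Counting back 40 years from 2000 CE places the disturbance line in 2000 − 40 = 1960 CE.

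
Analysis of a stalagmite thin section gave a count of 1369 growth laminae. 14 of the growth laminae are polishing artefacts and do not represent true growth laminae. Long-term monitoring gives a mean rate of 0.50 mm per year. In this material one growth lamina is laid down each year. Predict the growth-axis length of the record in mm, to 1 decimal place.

677.5 mm

Adjusted count: 1369 − 14 = 1355 growth laminae.
1355 years at 0.50 mm/year gives 0.50 × 1355 = 677.5 mm.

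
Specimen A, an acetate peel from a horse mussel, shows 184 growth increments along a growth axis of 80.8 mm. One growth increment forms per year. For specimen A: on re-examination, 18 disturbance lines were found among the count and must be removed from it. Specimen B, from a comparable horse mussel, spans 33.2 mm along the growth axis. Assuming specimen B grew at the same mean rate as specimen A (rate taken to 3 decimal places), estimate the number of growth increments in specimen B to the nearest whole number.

68 growth increments

Specimen A: after corrections the count is 184 − 18 = 166 growth increments.
A: Extension rate ≈ 80.8 / 166 = 0.487 mm/yr.
B spans 33.2 / 0.487 = 68.17 years ≈ 68 growth increments.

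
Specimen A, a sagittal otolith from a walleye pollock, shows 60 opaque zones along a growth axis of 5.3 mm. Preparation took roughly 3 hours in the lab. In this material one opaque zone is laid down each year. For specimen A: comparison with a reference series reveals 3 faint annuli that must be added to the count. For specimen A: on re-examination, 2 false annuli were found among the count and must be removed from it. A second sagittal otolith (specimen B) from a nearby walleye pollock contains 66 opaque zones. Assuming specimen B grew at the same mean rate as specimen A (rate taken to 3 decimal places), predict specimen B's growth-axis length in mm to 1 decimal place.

5.7 mm

Specimen A: after corrections the count is 60 − 2 + 3 = 61 opaque zones.
A: Extension rate ≈ 5.3 / 61 = 0.087 mm per year.
B's length ≈ 0.087 × 66 = 5.7 mm.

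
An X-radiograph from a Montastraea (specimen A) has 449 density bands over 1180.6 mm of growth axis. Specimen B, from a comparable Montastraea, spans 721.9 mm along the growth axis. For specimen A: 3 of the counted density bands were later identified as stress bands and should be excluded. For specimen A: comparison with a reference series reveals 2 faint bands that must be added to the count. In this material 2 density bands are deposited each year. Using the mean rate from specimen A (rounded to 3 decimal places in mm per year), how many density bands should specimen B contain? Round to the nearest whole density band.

Specimen A: correcting the raw count gives 449 − 3 + 2 = 448 true density bands.
Specimen A: dividing by 2 density bands per year: 448 / 2 = 224 years.
A: 1180.6 mm over 224 years gives 1180.6 / 224 ≈ 5.271 mm/year.
B spans 721.9 / 5.271 = 136.96 years; at 2 density bands per year that is 136.96 × 2 ≈ 274 density bands.

274 density bands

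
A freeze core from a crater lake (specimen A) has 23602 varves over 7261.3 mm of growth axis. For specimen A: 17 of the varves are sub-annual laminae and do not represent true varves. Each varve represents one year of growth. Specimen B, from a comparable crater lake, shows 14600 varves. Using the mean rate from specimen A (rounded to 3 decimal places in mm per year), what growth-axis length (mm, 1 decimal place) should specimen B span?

Specimen A: after corrections the count is 23602 − 17 = 23585 varves.
A: 7261.3 mm over 23585 years gives 7261.3 / 23585 ≈ 0.308 mm per year.
B's length ≈ 0.308 × 14600 = 4496.8 mm.

4496.8 mm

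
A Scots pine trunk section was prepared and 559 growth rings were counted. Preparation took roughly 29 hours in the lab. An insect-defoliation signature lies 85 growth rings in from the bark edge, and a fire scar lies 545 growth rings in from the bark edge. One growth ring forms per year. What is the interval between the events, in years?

460 yr

545 − 85 = 460 growth rings lie between the two events.
At one growth ring per year, 460 years elapsed between them.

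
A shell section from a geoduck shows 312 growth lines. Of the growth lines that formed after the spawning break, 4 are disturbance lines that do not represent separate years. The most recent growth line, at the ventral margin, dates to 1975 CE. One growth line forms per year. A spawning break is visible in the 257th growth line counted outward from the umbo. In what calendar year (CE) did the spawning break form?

1924 CE

Between growth line 257 and the ventral margin there are 312 − 257 = 55 growth lines.
Excluding 4 false growth lines: 55 − 4 = 51.
Counting back 51 years from 1975 CE places the spawning break in 1975 − 51 = 1924 CE.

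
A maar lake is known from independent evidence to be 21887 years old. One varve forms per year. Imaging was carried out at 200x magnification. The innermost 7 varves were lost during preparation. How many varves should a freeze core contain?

21880 varves

One varve per year gives 21887 varves over 21887 years.
Less the 7 uncaptured varves: 21887 − 7 = 21880.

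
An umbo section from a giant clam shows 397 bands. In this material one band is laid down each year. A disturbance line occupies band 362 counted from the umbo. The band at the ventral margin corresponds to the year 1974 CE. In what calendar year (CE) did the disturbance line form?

The disturbance line sits at band 362 from the umbo, so 397 − 362 = 35 bands formed after it.
1974 − 35 = 1939 CE.

1939 CE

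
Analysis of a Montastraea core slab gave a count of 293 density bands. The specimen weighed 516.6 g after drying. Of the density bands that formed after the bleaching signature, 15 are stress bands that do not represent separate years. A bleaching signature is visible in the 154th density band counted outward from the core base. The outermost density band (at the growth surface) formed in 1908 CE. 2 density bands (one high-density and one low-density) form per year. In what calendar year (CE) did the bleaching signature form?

Between density band 154 and the growth surface there are 293 − 154 = 139 density bands.
Excluding 15 false density bands: 139 − 15 = 124.
124 density bands at 2 per year is 124 / 2 = 62 years.
1908 − 62 = 1846 CE.

1846 CE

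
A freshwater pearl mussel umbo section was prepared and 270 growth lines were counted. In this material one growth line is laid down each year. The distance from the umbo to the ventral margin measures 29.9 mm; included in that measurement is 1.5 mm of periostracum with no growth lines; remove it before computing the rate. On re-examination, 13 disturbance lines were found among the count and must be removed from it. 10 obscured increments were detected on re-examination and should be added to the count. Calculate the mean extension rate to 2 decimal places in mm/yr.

0.11 mm/yr

After corrections the count is 270 − 13 + 10 = 267 growth lines.
Removing the 1.5 mm offcut leaves 29.9 − 1.5 = 28.4 mm.
Mean rate = 28.4 mm / 267 years ≈ 0.11 mm/yr.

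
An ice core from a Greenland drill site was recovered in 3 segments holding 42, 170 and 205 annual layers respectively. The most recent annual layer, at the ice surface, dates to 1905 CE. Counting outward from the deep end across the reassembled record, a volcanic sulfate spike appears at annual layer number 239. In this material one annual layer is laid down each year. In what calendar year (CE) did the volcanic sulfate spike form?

1727 CE

Total annual layers = 42 + 170 + 205 = 417.
417 − 239 = 178 annual layers lie beyond the volcanic sulfate spike toward the ice surface.
Counting back 178 years from 1905 CE places the volcanic sulfate spike in 1905 − 178 = 1727 CE.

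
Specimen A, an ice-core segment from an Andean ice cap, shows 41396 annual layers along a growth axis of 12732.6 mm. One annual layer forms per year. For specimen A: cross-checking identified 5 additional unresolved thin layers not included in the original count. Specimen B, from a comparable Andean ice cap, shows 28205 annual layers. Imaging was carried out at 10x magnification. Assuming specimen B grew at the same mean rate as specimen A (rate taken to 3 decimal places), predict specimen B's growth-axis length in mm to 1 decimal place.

8687.1 mm

Specimen A: adjusted count: 41396 + 5 = 41401 annual layers.
A: Mean rate = 12732.6 mm / 41401 years ≈ 0.308 mm/year.
Length of B = 0.308 × 28205 = 8687.1 mm.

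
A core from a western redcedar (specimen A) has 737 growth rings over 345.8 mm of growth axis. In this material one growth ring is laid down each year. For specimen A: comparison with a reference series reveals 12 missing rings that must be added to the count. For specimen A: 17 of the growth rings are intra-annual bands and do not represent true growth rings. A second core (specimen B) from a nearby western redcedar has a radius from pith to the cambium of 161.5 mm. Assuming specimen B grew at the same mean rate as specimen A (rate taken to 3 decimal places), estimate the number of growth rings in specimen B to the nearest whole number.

Specimen A: true growth ring count = 737 − 17 + 12 = 732.
A: Extension rate ≈ 345.8 / 732 = 0.472 mm/yr.
B spans 161.5 / 0.472 = 342.16 years ≈ 342 growth rings.

342 growth rings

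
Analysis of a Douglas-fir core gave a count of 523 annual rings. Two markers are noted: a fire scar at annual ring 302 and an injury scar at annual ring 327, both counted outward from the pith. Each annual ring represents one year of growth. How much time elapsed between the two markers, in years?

The two markers are separated by 327 − 302 = 25 annual rings.
That is 25 years at one annual ring per year.

25 years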